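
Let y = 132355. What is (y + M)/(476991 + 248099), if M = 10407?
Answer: 71381/362545 ≈ 0.19689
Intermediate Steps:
(y + M)/(476991 + 248099) = (132355 + 10407)/(476991 + 248099) = 142762/725090 = 142762*(1/725090) = 71381/362545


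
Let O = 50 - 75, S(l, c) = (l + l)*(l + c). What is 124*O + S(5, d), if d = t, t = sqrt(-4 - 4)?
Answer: -3050 + 20*I*sqrt(2) ≈ -3050.0 + 28.284*I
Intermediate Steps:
t = 2*I*sqrt(2) (t = sqrt(-8) = 2*I*sqrt(2) ≈ 2.8284*I)
d = 2*I*sqrt(2) ≈ 2.8284*I
S(l, c) = 2*l*(c + l) (S(l, c) = (2*l)*(c + l) = 2*l*(c + l))
O = -25
124*O + S(5, d) = 124*(-25) + 2*5*(2*I*sqrt(2) + 5) = -3100 + 2*5*(5 + 2*I*sqrt(2)) = -3100 + (50 + 20*I*sqrt(2)) = -3050 + 20*I*sqrt(2)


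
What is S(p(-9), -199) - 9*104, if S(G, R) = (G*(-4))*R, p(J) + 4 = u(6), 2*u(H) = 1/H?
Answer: -12161/3 ≈ -4053.7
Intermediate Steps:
u(H) = 1/(2*H)
p(J) = -47/12 (p(J) = -4 + (1/2)/6 = -4 + (1/2)*(1/6) = -4 + 1/12 = -47/12)
S(G, R) = -4*G*R (S(G, R) = (-4*G)*R = -4*G*R)
S(p(-9), -199) - 9*104 = -4*(-47/12)*(-199) - 9*104 = -9353/3 - 936 = -12161/3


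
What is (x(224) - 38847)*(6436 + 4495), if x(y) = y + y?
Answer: -419739469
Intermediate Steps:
x(y) = 2*y
(x(224) - 38847)*(6436 + 4495) = (2*224 - 38847)*(6436 + 4495) = (448 - 38847)*10931 = -38399*10931 = -419739469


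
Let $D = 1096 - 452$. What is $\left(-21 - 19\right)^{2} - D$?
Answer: $956$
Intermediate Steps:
$D = 644$
$\left(-21 - 19\right)^{2} - D = \left(-21 - 19\right)^{2} - 644 = \left(-40\right)^{2} - 644 = 1600 - 644 = 956$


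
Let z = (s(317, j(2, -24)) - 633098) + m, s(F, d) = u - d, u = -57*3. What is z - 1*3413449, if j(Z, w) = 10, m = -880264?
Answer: -4926992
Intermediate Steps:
u = -171
s(F, d) = -171 - d
z = -1513543 (z = ((-171 - 1*10) - 633098) - 880264 = ((-171 - 10) - 633098) - 880264 = (-181 - 633098) - 880264 = -633279 - 880264 = -1513543)
z - 1*3413449 = -1513543 - 1*3413449 = -1513543 - 3413449 = -4926992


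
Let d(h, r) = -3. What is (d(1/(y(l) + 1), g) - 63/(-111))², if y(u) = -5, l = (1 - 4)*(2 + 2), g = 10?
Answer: 8100/1369 ≈ 5.9167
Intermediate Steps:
l = -12 (l = -3*4 = -12)
(d(1/(y(l) + 1), g) - 63/(-111))² = (-3 - 63/(-111))² = (-3 - 63*(-1/111))² = (-3 + 21/37)² = (-90/37)² = 8100/1369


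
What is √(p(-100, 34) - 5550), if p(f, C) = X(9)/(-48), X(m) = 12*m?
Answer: I*√22209/2 ≈ 74.513*I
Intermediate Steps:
p(f, C) = -9/4 (p(f, C) = (12*9)/(-48) = 108*(-1/48) = -9/4)
√(p(-100, 34) - 5550) = √(-9/4 - 5550) = √(-22209/4) = I*√22209/2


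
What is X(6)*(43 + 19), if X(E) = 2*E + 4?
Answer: 992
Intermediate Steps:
X(E) = 4 + 2*E
X(6)*(43 + 19) = (4 + 2*6)*(43 + 19) = (4 + 12)*62 = 16*62 = 992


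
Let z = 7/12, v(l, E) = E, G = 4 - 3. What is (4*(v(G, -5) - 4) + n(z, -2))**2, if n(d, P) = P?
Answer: 1444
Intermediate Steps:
G = 1
z = 7/12 (z = 7*(1/12) = 7/12 ≈ 0.58333)
(4*(v(G, -5) - 4) + n(z, -2))**2 = (4*(-5 - 4) - 2)**2 = (4*(-9) - 2)**2 = (-36 - 2)**2 = (-38)**2 = 1444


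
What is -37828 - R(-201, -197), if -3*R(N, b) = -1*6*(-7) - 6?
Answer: -37816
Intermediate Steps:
R(N, b) = -12 (R(N, b) = -(-1*6*(-7) - 6)/3 = -(-6*(-7) - 6)/3 = -(42 - 6)/3 = -⅓*36 = -12)
-37828 - R(-201, -197) = -37828 - 1*(-12) = -37828 + 12 = -37816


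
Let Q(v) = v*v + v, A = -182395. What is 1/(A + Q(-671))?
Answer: 1/267175 ≈ 3.7429e-6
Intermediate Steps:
Q(v) = v + v**2 (Q(v) = v**2 + v = v + v**2)
1/(A + Q(-671)) = 1/(-182395 - 671*(1 - 671)) = 1/(-182395 - 671*(-670)) = 1/(-182395 + 449570) = 1/267175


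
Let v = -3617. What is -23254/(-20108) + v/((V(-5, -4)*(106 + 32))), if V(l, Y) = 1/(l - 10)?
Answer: 4144578/10511 ≈ 394.31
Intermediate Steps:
V(l, Y) = 1/(-10 + l)
-23254/(-20108) + v/((V(-5, -4)*(106 + 32))) = -23254/(-20108) - 3617*(-10 - 5)/(106 + 32) = -23254*(-1/20108) - 3617/(138/(-15)) = 1057/914 - 3617/((-1/15*138)) = 1057/914 - 3617/(-46/5) = 1057/914 - 3617*(-5/46) = 1057/914 + 18085/46 = 4144578/10511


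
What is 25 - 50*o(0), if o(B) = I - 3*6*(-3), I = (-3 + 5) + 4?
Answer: -2975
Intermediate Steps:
I = 6 (I = 2 + 4 = 6)
o(B) = 60 (o(B) = 6 - 3*6*(-3) = 6 - 18*(-3) = 6 + 54 = 60)
25 - 50*o(0) = 25 - 50*60 = 25 - 3000 = -2975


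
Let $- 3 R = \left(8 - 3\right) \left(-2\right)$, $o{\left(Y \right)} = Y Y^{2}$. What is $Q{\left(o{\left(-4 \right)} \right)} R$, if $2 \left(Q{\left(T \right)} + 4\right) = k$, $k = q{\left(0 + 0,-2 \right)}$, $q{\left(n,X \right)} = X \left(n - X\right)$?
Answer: $-20$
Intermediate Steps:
$o{\left(Y \right)} = Y^{3}$
$R = \frac{10}{3}$ ($R = - \frac{\left(8 - 3\right) \left(-2\right)}{3} = - \frac{5 \left(-2\right)}{3} = \left(- \frac{1}{3}\right) \left(-10\right) = \frac{10}{3} \approx 3.3333$)
$k = -4$ ($k = - 2 \left(\left(0 + 0\right) - -2\right) = - 2 \left(0 + 2\right) = \left(-2\right) 2 = -4$)
$Q{\left(T \right)} = -6$ ($Q{\left(T \right)} = -4 + \frac{1}{2} \left(-4\right) = -4 - 2 = -6$)
$Q{\left(o{\left(-4 \right)} \right)} R = \left(-6\right) \frac{10}{3} = -20$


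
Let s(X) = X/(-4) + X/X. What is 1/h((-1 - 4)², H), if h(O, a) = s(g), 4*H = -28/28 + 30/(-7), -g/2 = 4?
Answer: ⅓ ≈ 0.33333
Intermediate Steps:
g = -8 (g = -2*4 = -8)
s(X) = 1 - X/4 (s(X) = X*(-¼) + 1 = -X/4 + 1 = 1 - X/4)
H = -37/28 (H = (-28/28 + 30/(-7))/4 = (-28*1/28 + 30*(-⅐))/4 = (-1 - 30/7)/4 = (¼)*(-37/7) = -37/28 ≈ -1.3214)
h(O, a) = 3 (h(O, a) = 1 - ¼*(-8) = 1 + 2 = 3)
1/h((-1 - 4)², H) = 1/3 = ⅓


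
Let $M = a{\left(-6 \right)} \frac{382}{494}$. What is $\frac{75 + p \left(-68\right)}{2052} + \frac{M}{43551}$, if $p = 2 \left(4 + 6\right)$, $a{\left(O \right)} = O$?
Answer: $- \frac{26949749}{43028388} \approx -0.62632$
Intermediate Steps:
$p = 20$ ($p = 2 \cdot 10 = 20$)
$M = - \frac{1146}{247}$ ($M = - 6 \cdot \frac{382}{494} = - 6 \cdot 382 \cdot \frac{1}{494} = \left(-6\right) \frac{191}{247} = - \frac{1146}{247} \approx -4.6397$)
$\frac{75 + p \left(-68\right)}{2052} + \frac{M}{43551} = \frac{75 + 20 \left(-68\right)}{2052} - \frac{1146}{247 \cdot 43551} = \left(75 - 1360\right) \frac{1}{2052} - \frac{382}{3585699} = \left(-1285\right) \frac{1}{2052} - \frac{382}{3585699} = - \frac{1285}{2052} - \frac{382}{3585699} = - \frac{26949749}{43028388}$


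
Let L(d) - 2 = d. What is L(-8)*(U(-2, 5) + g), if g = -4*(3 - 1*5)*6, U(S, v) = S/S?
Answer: -294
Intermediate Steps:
U(S, v) = 1
L(d) = 2 + d
g = 48 (g = -4*(3 - 5)*6 = -4*(-2)*6 = 8*6 = 48)
L(-8)*(U(-2, 5) + g) = (2 - 8)*(1 + 48) = -6*49 = -294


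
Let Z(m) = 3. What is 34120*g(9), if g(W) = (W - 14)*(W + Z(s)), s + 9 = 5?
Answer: -2047200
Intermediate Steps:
s = -4 (s = -9 + 5 = -4)
g(W) = (-14 + W)*(3 + W) (g(W) = (W - 14)*(W + 3) = (-14 + W)*(3 + W))
34120*g(9) = 34120*(-42 + 9² - 11*9) = 34120*(-42 + 81 - 99) = 34120*(-60) = -2047200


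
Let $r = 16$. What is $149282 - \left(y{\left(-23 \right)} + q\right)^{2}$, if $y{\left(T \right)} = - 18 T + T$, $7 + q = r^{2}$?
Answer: $-260318$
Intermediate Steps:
$q = 249$ ($q = -7 + 16^{2} = -7 + 256 = 249$)
$y{\left(T \right)} = - 17 T$
$149282 - \left(y{\left(-23 \right)} + q\right)^{2} = 149282 - \left(\left(-17\right) \left(-23\right) + 249\right)^{2} = 149282 - \left(391 + 249\right)^{2} = 149282 - 640^{2} = 149282 - 409600 = -260318$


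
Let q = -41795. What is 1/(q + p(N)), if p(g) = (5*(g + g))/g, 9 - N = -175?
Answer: -1/41785 ≈ -2.3932e-5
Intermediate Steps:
N = 184 (N = 9 - 1*(-175) = 9 + 175 = 184)
p(g) = 10 (p(g) = (5*(2*g))/g = (10*g)/g = 10)
1/(q + p(N)) = 1/(-41795 + 10) = 1/(-41785) = -1/41785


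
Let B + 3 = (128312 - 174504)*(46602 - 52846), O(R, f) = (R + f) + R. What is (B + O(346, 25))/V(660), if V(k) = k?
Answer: 144211781/330 ≈ 4.3701e+5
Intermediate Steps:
O(R, f) = f + 2*R
B = 288422845 (B = -3 + (128312 - 174504)*(46602 - 52846) = -3 - 46192*(-6244) = -3 + 288422848 = 288422845)
(B + O(346, 25))/V(660) = (288422845 + (25 + 2*346))/660 = (288422845 + (25 + 692))*(1/660) = (288422845 + 717)*(1/660) = 288423562*(1/660) = 144211781/330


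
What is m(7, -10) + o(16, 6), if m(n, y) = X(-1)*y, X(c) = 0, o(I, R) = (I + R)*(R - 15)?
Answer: -198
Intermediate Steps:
o(I, R) = (-15 + R)*(I + R) (o(I, R) = (I + R)*(-15 + R) = (-15 + R)*(I + R))
m(n, y) = 0 (m(n, y) = 0*y = 0)
m(7, -10) + o(16, 6) = 0 + (6**2 - 15*16 - 15*6 + 16*6) = 0 + (36 - 240 - 90 + 96) = 0 - 198 = -198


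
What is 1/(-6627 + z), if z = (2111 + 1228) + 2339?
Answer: -1/949 ≈ -0.0010537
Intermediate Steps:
z = 5678 (z = 3339 + 2339 = 5678)
1/(-6627 + z) = 1/(-6627 + 5678) = 1/(-949) = -1/949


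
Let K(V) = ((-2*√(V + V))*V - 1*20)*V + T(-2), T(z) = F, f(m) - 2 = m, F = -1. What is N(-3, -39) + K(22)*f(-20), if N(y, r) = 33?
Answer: 7971 + 34848*√11 ≈ 1.2355e+5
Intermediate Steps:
f(m) = 2 + m
T(z) = -1
K(V) = -1 + V*(-20 - 2*√2*V^(3/2)) (K(V) = ((-2*√(V + V))*V - 1*20)*V - 1 = ((-2*√2*√V)*V - 20)*V - 1 = (-2*√2*V^(3/2) - 20)*V - 1 = (-20 - 2*√2*V^(3/2))*V - 1 = V*(-20 - 2*√2*V^(3/2)) - 1 = -1 + V*(-20 - 2*√2*V^(3/2)))
N(-3, -39) + K(22)*f(-20) = 33 + (-1 - 20*22 - 2*√2*22^(5/2))*(2 - 20) = 33 + (-1 - 440 - 2*√2*484*√22)*(-18) = 33 + (-1 - 440 - 1936*√11)*(-18) = 33 + (-441 - 1936*√11)*(-18) = 33 + (7938 + 34848*√11) = 7971 + 34848*√11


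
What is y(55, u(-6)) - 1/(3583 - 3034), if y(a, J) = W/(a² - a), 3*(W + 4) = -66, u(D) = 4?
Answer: -958/90585 ≈ -0.010576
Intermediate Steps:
W = -26 (W = -4 + (⅓)*(-66) = -4 - 22 = -26)
y(a, J) = -26/(a² - a)
y(55, u(-6)) - 1/(3583 - 3034) = -26/(55*(-1 + 55)) - 1/(3583 - 3034) = -26*1/55/54 - 1/549 = -26*1/55*1/54 - 1*1/549 = -13/1485 - 1/549 = -958/90585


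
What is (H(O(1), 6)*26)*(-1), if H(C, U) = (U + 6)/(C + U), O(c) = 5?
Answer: -312/11 ≈ -28.364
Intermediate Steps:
H(C, U) = (6 + U)/(C + U)
(H(O(1), 6)*26)*(-1) = (((6 + 6)/(5 + 6))*26)*(-1) = ((12/11)*26)*(-1) = (312/11)*(-1) = -312/11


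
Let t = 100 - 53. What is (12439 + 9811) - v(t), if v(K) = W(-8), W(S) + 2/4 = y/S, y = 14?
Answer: 89009/4 ≈ 22252.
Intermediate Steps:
t = 47
W(S) = -½ + 14/S
v(K) = -9/4 (v(K) = (½)*(28 - 1*(-8))/(-8) = (½)*(-⅛)*(28 + 8) = (½)*(-⅛)*36 = -9/4)
(12439 + 9811) - v(t) = (12439 + 9811) - 1*(-9/4) = 22250 + 9/4 = 89009/4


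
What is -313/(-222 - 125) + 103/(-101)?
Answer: -4128/35047 ≈ -0.11778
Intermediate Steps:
-313/(-222 - 125) + 103/(-101) = -313/(-347) + 103*(-1/101) = -313*(-1/347) - 103/101 = 313/347 - 103/101 = -4128/35047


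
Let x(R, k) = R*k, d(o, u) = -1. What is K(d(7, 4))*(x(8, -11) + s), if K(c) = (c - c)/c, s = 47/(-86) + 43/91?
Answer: 0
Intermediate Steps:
s = -579/7826 (s = 47*(-1/86) + 43*(1/91) = -47/86 + 43/91 = -579/7826 ≈ -0.073984)
K(c) = 0 (K(c) = 0/c = 0)
K(d(7, 4))*(x(8, -11) + s) = 0*(8*(-11) - 579/7826) = 0*(-88 - 579/7826) = 0*(-689267/7826) = 0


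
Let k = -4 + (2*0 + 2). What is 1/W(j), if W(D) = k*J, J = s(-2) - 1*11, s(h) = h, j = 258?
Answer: 1/26 ≈ 0.038462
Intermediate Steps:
k = -2 (k = -4 + (0 + 2) = -4 + 2 = -2)
J = -13 (J = -2 - 1*11 = -2 - 11 = -13)
W(D) = 26 (W(D) = -2*(-13) = 26)
1/W(j) = 1/26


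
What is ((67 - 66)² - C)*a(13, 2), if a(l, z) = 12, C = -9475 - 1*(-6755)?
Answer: 32652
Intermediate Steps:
C = -2720 (C = -9475 + 6755 = -2720)
((67 - 66)² - C)*a(13, 2) = ((67 - 66)² - 1*(-2720))*12 = (1² + 2720)*12 = (1 + 2720)*12 = 2721*12 = 32652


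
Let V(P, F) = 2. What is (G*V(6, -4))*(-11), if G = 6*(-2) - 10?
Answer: 484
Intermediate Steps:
G = -22 (G = -12 - 10 = -22)
(G*V(6, -4))*(-11) = -22*2*(-11) = -44*(-11) = 484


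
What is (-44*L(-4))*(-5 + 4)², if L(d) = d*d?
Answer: -704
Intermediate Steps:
L(d) = d²
(-44*L(-4))*(-5 + 4)² = (-44*(-4)²)*(-5 + 4)² = -44*16*(-1)² = -704*1 = -704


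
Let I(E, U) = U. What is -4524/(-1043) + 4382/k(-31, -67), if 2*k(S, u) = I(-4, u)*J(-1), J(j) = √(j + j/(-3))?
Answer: 4524/1043 + 4382*I*√6/67 ≈ 4.3375 + 160.2*I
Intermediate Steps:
J(j) = √6*√j/3 (J(j) = √(j + j*(-⅓)) = √(j - j/3) = √(2*j/3) = √6*√j/3)
k(S, u) = I*u*√6/6 (k(S, u) = (u*(√6*√(-1)/3))/2 = (u*(√6*I/3))/2 = (u*(I*√6/3))/2 = (I*u*√6/3)/2 = I*u*√6/6)
-4524/(-1043) + 4382/k(-31, -67) = -4524/(-1043) + 4382/(((⅙)*I*(-67)*√6)) = -4524*(-1/1043) + 4382/((-67*I*√6/6)) = 4524/1043 + 4382*(I*√6/67) = 4524/1043 + 4382*I*√6/67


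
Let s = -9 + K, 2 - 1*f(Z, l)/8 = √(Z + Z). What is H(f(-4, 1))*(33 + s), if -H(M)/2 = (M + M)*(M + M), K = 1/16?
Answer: 49280 + 98560*I*√2 ≈ 49280.0 + 1.3939e+5*I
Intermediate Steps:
K = 1/16 ≈ 0.062500
f(Z, l) = 16 - 8*√2*√Z (f(Z, l) = 16 - 8*√(Z + Z) = 16 - 8*√2*√Z)
H(M) = -8*M² (H(M) = -2*(M + M)*(M + M) = -2*2*M*2*M = -8*M²)
s = -143/16 (s = -9 + 1/16 = -143/16 ≈ -8.9375)
H(f(-4, 1))*(33 + s) = (-8*(16 - 8*√2*√(-4))²)*(33 - 143/16) = -8*(16 - 8*√2*2*I)²*(385/16) = -8*(16 - 16*I*√2)²*(385/16) = -385*(16 - 16*I*√2)²/2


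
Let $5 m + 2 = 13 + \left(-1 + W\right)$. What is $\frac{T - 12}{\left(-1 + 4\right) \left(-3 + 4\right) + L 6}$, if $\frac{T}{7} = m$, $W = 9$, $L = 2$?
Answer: $\frac{73}{75} \approx 0.97333$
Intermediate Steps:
$m = \frac{19}{5}$ ($m = - \frac{2}{5} + \frac{13 + \left(-1 + 9\right)}{5} = - \frac{2}{5} + \frac{13 + 8}{5} = - \frac{2}{5} + \frac{1}{5} \cdot 21 = - \frac{2}{5} + \frac{21}{5} = \frac{19}{5} \approx 3.8$)
$T = \frac{133}{5}$ ($T = 7 \cdot \frac{19}{5} = \frac{133}{5} \approx 26.6$)
$\frac{T - 12}{\left(-1 + 4\right) \left(-3 + 4\right) + L 6} = \frac{\frac{133}{5} - 12}{\left(-1 + 4\right) \left(-3 + 4\right) + 2 \cdot 6} = \frac{73}{5 \left(3 \cdot 1 + 12\right)} = \frac{73}{5 \left(3 + 12\right)} = \frac{73}{5 \cdot 15} = \frac{73}{5} \cdot \frac{1}{15} = \frac{73}{75}$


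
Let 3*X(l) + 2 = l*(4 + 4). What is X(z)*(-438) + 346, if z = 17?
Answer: -19218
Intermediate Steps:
X(l) = -⅔ + 8*l/3 (X(l) = -⅔ + (l*(4 + 4))/3 = -⅔ + (l*8)/3 = -⅔ + (8*l)/3 = -⅔ + 8*l/3)
X(z)*(-438) + 346 = (-⅔ + (8/3)*17)*(-438) + 346 = (-⅔ + 136/3)*(-438) + 346 = (134/3)*(-438) + 346 = -19564 + 346 = -19218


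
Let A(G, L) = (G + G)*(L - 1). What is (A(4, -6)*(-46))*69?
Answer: 177744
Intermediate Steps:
A(G, L) = 2*G*(-1 + L) (A(G, L) = (2*G)*(-1 + L) = 2*G*(-1 + L))
(A(4, -6)*(-46))*69 = ((2*4*(-1 - 6))*(-46))*69 = ((2*4*(-7))*(-46))*69 = -56*(-46)*69 = 2576*69 = 177744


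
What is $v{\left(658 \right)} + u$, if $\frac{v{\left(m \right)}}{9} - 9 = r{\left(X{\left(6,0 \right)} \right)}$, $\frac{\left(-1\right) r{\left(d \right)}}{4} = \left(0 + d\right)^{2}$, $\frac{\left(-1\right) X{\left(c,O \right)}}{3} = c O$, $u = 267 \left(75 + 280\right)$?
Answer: $94866$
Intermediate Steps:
$u = 94785$ ($u = 267 \cdot 355 = 94785$)
$X{\left(c,O \right)} = - 3 O c$ ($X{\left(c,O \right)} = - 3 c O = - 3 O c$)
$r{\left(d \right)} = - 4 d^{2}$ ($r{\left(d \right)} = - 4 \left(0 + d\right)^{2} = - 4 d^{2}$)
$v{\left(m \right)} = 81$ ($v{\left(m \right)} = 81 + 9 \left(- 4 \left(\left(-3\right) 0 \cdot 6\right)^{2}\right) = 81 + 9 \left(- 4 \cdot 0^{2}\right) = 81 + 9 \left(\left(-4\right) 0\right) = 81 + 9 \cdot 0 = 81 + 0 = 81$)
$v{\left(658 \right)} + u = 81 + 94785 = 94866$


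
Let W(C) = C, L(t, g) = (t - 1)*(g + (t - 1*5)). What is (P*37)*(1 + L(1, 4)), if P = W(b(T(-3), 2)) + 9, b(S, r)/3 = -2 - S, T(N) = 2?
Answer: -111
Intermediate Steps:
b(S, r) = -6 - 3*S (b(S, r) = 3*(-2 - S) = -6 - 3*S)
L(t, g) = (-1 + t)*(-5 + g + t) (L(t, g) = (-1 + t)*(g + (t - 5)) = (-1 + t)*(g + (-5 + t)) = (-1 + t)*(-5 + g + t))
P = -3 (P = (-6 - 3*2) + 9 = (-6 - 6) + 9 = -12 + 9 = -3)
(P*37)*(1 + L(1, 4)) = (-3*37)*(1 + (5 + 1² - 1*4 - 6*1 + 4*1)) = -111*(1 + (5 + 1 - 4 - 6 + 4)) = -111*(1 + 0) = -111*1 = -111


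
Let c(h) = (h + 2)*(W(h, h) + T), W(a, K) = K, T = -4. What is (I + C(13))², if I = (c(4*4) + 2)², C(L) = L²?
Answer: 2274622249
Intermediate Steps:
c(h) = (-4 + h)*(2 + h) (c(h) = (h + 2)*(h - 4) = (2 + h)*(-4 + h) = (-4 + h)*(2 + h))
I = 47524 (I = ((-8 + (4*4)² - 8*4) + 2)² = ((-8 + 16² - 2*16) + 2)² = ((-8 + 256 - 32) + 2)² = (216 + 2)² = 218² = 47524)
(I + C(13))² = (47524 + 13²)² = (47524 + 169)² = 47693² = 2274622249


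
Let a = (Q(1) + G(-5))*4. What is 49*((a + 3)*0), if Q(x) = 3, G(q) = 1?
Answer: 0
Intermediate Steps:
a = 16 (a = (3 + 1)*4 = 4*4 = 16)
49*((a + 3)*0) = 49*((16 + 3)*0) = 49*(19*0) = 49*0 = 0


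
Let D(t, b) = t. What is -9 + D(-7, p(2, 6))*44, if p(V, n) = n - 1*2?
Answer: -317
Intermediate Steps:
p(V, n) = -2 + n (p(V, n) = n - 2 = -2 + n)
-9 + D(-7, p(2, 6))*44 = -9 - 7*44 = -9 - 308 = -317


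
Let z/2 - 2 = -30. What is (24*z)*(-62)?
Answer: 83328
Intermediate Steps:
z = -56 (z = 4 + 2*(-30) = 4 - 60 = -56)
(24*z)*(-62) = (24*(-56))*(-62) = -1344*(-62) = 83328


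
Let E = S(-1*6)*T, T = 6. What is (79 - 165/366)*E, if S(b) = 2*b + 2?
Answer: -287490/61 ≈ -4713.0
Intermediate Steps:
S(b) = 2 + 2*b
E = -60 (E = (2 + 2*(-1*6))*6 = (2 + 2*(-6))*6 = (2 - 12)*6 = -10*6 = -60)
(79 - 165/366)*E = (79 - 165/366)*(-60) = (79 - 165*1/366)*(-60) = (79 - 55/122)*(-60) = (9583/122)*(-60) = -287490/61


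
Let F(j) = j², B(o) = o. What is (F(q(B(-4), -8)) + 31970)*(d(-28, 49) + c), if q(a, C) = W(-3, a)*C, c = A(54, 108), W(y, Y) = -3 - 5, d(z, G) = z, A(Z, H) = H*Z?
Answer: 209327064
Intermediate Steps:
W(y, Y) = -8
c = 5832 (c = 108*54 = 5832)
q(a, C) = -8*C
(F(q(B(-4), -8)) + 31970)*(d(-28, 49) + c) = ((-8*(-8))² + 31970)*(-28 + 5832) = (64² + 31970)*5804 = (4096 + 31970)*5804 = 36066*5804 = 209327064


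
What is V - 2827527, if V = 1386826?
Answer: -1440701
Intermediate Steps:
V - 2827527 = 1386826 - 2827527 = -1440701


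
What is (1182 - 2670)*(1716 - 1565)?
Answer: -224688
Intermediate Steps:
(1182 - 2670)*(1716 - 1565) = -1488*151 = -224688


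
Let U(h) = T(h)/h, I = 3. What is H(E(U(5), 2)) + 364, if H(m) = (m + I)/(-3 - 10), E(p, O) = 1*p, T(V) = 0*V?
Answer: 4729/13 ≈ 363.77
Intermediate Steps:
T(V) = 0
U(h) = 0 (U(h) = 0/h = 0)
E(p, O) = p
H(m) = -3/13 - m/13 (H(m) = (m + 3)/(-3 - 10) = (3 + m)/(-13) = (3 + m)*(-1/13) = -3/13 - m/13)
H(E(U(5), 2)) + 364 = (-3/13 - 1/13*0) + 364 = (-3/13 + 0) + 364 = -3/13 + 364 = 4729/13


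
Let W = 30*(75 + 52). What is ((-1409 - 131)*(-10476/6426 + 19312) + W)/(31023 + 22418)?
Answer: -505480710/908497 ≈ -556.39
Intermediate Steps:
W = 3810 (W = 30*127 = 3810)
((-1409 - 131)*(-10476/6426 + 19312) + W)/(31023 + 22418) = ((-1409 - 131)*(-10476/6426 + 19312) + 3810)/(31023 + 22418) = (-1540*(-10476*1/6426 + 19312) + 3810)/53441 = (-1540*(-194/119 + 19312) + 3810)*(1/53441) = (-1540*2297934/119 + 3810)*(1/53441) = (-505545480/17 + 3810)*(1/53441) = -505480710/17*1/53441 = -505480710/908497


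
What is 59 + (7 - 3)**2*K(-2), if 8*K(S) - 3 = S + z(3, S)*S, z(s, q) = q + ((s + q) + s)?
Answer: 53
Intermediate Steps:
z(s, q) = 2*q + 2*s (z(s, q) = q + ((q + s) + s) = q + (q + 2*s) = 2*q + 2*s)
K(S) = 3/8 + S/8 + S*(6 + 2*S)/8 (K(S) = 3/8 + (S + (2*S + 2*3)*S)/8 = 3/8 + (S + (2*S + 6)*S)/8 = 3/8 + (S + (6 + 2*S)*S)/8 = 3/8 + (S + S*(6 + 2*S))/8 = 3/8 + (S/8 + S*(6 + 2*S)/8) = 3/8 + S/8 + S*(6 + 2*S)/8)
59 + (7 - 3)**2*K(-2) = 59 + (7 - 3)**2*(3/8 + (1/8)*(-2) + (1/4)*(-2)*(3 - 2)) = 59 + 4**2*(3/8 - 1/4 + (1/4)*(-2)*1) = 59 + 16*(3/8 - 1/4 - 1/2) = 59 + 16*(-3/8) = 59 - 6 = 53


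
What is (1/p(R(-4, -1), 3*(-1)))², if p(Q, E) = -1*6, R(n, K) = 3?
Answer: 1/36 ≈ 0.027778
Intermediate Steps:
p(Q, E) = -6
(1/p(R(-4, -1), 3*(-1)))² = (1/(-6))² = (-⅙)² = 1/36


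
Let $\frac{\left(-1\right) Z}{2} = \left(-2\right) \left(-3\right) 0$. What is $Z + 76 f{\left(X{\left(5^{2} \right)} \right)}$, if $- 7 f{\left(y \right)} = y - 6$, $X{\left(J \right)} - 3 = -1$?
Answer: $\frac{304}{7} \approx 43.429$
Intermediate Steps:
$X{\left(J \right)} = 2$ ($X{\left(J \right)} = 3 - 1 = 2$)
$Z = 0$ ($Z = - 2 \left(-2\right) \left(-3\right) 0 = - 2 \cdot 6 \cdot 0 = \left(-2\right) 0 = 0$)
$f{\left(y \right)} = \frac{6}{7} - \frac{y}{7}$ ($f{\left(y \right)} = - \frac{y - 6}{7} = - \frac{-6 + y}{7} = \frac{6}{7} - \frac{y}{7}$)
$Z + 76 f{\left(X{\left(5^{2} \right)} \right)} = 0 + 76 \left(\frac{6}{7} - \frac{2}{7}\right) = 0 + 76 \cdot \frac{4}{7} = 0 + \frac{304}{7} = \frac{304}{7}$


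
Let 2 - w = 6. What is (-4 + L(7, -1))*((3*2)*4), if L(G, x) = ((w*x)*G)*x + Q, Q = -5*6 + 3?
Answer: -1416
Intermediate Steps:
w = -4 (w = 2 - 1*6 = 2 - 6 = -4)
Q = -27 (Q = -30 + 3 = -27)
L(G, x) = -27 - 4*G*x**2 (L(G, x) = ((-4*x)*G)*x - 27 = (-4*G*x)*x - 27 = -4*G*x**2 - 27 = -27 - 4*G*x**2)
(-4 + L(7, -1))*((3*2)*4) = (-4 + (-27 - 4*7*(-1)**2))*((3*2)*4) = (-4 + (-27 - 4*7*1))*(6*4) = (-4 + (-27 - 28))*24 = (-4 - 55)*24 = -59*24 = -1416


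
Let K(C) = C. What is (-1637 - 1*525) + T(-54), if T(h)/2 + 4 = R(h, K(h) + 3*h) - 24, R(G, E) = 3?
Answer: -2212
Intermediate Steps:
T(h) = -50 (T(h) = -8 + 2*(3 - 24) = -8 + 2*(-21) = -8 - 42 = -50)
(-1637 - 1*525) + T(-54) = (-1637 - 1*525) - 50 = (-1637 - 525) - 50 = -2162 - 50 = -2212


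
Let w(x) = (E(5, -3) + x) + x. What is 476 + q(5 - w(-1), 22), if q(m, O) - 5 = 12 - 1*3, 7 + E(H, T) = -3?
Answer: 490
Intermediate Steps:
E(H, T) = -10 (E(H, T) = -7 - 3 = -10)
w(x) = -10 + 2*x (w(x) = (-10 + x) + x = -10 + 2*x)
q(m, O) = 14 (q(m, O) = 5 + (12 - 1*3) = 5 + (12 - 3) = 5 + 9 = 14)
476 + q(5 - w(-1), 22) = 476 + 14 = 490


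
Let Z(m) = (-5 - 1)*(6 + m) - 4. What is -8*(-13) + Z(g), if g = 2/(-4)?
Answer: 67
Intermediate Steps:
g = -1/2 (g = 2*(-1/4) = -1/2 ≈ -0.50000)
Z(m) = -40 - 6*m (Z(m) = -6*(6 + m) - 4 = (-36 - 6*m) - 4 = -40 - 6*m)
-8*(-13) + Z(g) = -8*(-13) + (-40 - 6*(-1/2)) = 104 + (-40 + 3) = 104 - 37 = 67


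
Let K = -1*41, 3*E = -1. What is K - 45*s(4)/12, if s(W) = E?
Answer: -159/4 ≈ -39.750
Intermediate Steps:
E = -1/3 (E = (1/3)*(-1) = -1/3 ≈ -0.33333)
s(W) = -1/3
K = -41
K - 45*s(4)/12 = -41 - (-15)/12 = -41 - 45*(-1/36) = -41 + 5/4 = -159/4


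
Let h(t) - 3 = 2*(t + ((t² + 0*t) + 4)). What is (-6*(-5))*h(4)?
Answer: 1530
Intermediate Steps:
h(t) = 11 + 2*t + 2*t² (h(t) = 3 + 2*(t + ((t² + 0*t) + 4)) = 3 + 2*(t + ((t² + 0) + 4)) = 3 + 2*(t + (t² + 4)) = 3 + 2*(t + (4 + t²)) = 3 + 2*(4 + t + t²) = 3 + (8 + 2*t + 2*t²) = 11 + 2*t + 2*t²)
(-6*(-5))*h(4) = (-6*(-5))*(11 + 2*4 + 2*4²) = 30*(11 + 8 + 2*16) = 30*(11 + 8 + 32) = 30*51 = 1530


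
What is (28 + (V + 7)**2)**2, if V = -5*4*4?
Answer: 28697449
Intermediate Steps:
V = -80 (V = -20*4 = -80)
(28 + (V + 7)**2)**2 = (28 + (-80 + 7)**2)**2 = (28 + (-73)**2)**2 = (28 + 5329)**2 = 5357**2 = 28697449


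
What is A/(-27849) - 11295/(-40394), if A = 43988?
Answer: -1462296817/1124932506 ≈ -1.2999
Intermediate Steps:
A/(-27849) - 11295/(-40394) = 43988/(-27849) - 11295/(-40394) = 43988*(-1/27849) - 11295*(-1/40394) = -43988/27849 + 11295/40394 = -1462296817/1124932506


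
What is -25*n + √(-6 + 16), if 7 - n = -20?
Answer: -675 + √10 ≈ -671.84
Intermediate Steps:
n = 27 (n = 7 - 1*(-20) = 7 + 20 = 27)
-25*n + √(-6 + 16) = -25*27 + √(-6 + 16) = -675 + √10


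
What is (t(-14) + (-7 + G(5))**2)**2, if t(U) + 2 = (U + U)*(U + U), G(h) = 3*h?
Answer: 715716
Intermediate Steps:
t(U) = -2 + 4*U**2 (t(U) = -2 + (U + U)*(U + U) = -2 + (2*U)*(2*U) = -2 + 4*U**2)
(t(-14) + (-7 + G(5))**2)**2 = ((-2 + 4*(-14)**2) + (-7 + 3*5)**2)**2 = ((-2 + 4*196) + (-7 + 15)**2)**2 = ((-2 + 784) + 8**2)**2 = (782 + 64)**2 = 846**2 = 715716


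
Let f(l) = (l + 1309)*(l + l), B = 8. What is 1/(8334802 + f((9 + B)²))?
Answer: 1/9258446 ≈ 1.0801e-7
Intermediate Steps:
f(l) = 2*l*(1309 + l) (f(l) = (1309 + l)*(2*l) = 2*l*(1309 + l))
1/(8334802 + f((9 + B)²)) = 1/(8334802 + 2*(9 + 8)²*(1309 + (9 + 8)²)) = 1/(8334802 + 2*17²*(1309 + 17²)) = 1/(8334802 + 2*289*(1309 + 289)) = 1/(8334802 + 2*289*1598) = 1/(8334802 + 923644) = 1/9258446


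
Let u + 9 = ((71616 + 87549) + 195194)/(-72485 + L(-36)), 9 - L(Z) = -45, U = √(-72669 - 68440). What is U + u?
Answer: -1006238/72431 + I*√141109 ≈ -13.892 + 375.65*I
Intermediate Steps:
U = I*√141109 (U = √(-141109) = I*√141109 ≈ 375.64*I)
L(Z) = 54 (L(Z) = 9 - 1*(-45) = 9 + 45 = 54)
u = -1006238/72431 (u = -9 + ((71616 + 87549) + 195194)/(-72485 + 54) = -9 + (159165 + 195194)/(-72431) = -9 + 354359*(-1/72431) = -9 - 354359/72431 = -1006238/72431 ≈ -13.892)
U + u = I*√141109 - 1006238/72431 = -1006238/72431 + I*√141109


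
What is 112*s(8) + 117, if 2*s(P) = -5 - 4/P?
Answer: -191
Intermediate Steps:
s(P) = -5/2 - 2/P (s(P) = (-5 - 4/P)/2 = -5/2 - 2/P)
112*s(8) + 117 = 112*(-5/2 - 2/8) + 117 = 112*(-5/2 - 2*⅛) + 117 = 112*(-5/2 - ¼) + 117 = 112*(-11/4) + 117 = -308 + 117 = -191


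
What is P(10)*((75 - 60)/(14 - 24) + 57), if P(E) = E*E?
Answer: 5550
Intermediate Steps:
P(E) = E²
P(10)*((75 - 60)/(14 - 24) + 57) = 10²*((75 - 60)/(14 - 24) + 57) = 100*(15/(-10) + 57) = 100*(15*(-⅒) + 57) = 100*(-3/2 + 57) = 100*(111/2) = 5550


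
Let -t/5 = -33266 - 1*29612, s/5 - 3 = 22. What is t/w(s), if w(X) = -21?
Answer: -314390/21 ≈ -14971.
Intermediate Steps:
s = 125 (s = 15 + 5*22 = 15 + 110 = 125)
t = 314390 (t = -5*(-33266 - 1*29612) = -5*(-33266 - 29612) = -5*(-62878) = 314390)
t/w(s) = 314390/(-21) = 314390*(-1/21) = -314390/21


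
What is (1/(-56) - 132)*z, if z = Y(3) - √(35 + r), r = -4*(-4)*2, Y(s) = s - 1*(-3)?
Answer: -22179/28 + 7393*√67/56 ≈ 288.51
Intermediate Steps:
Y(s) = 3 + s (Y(s) = s + 3 = 3 + s)
r = 32 (r = 16*2 = 32)
z = 6 - √67 (z = (3 + 3) - √(35 + 32) = 6 - √67 ≈ -2.1854)
(1/(-56) - 132)*z = (1/(-56) - 132)*(6 - √67) = (-1/56 - 132)*(6 - √67) = -7393*(6 - √67)/56 = -22179/28 + 7393*√67/56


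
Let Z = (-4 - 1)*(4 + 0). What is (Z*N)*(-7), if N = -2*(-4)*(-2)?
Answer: -2240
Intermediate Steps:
N = -16 (N = 8*(-2) = -16)
Z = -20 (Z = -5*4 = -20)
(Z*N)*(-7) = -20*(-16)*(-7) = 320*(-7) = -2240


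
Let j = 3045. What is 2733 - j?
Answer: -312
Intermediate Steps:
2733 - j = 2733 - 1*3045 = 2733 - 3045 = -312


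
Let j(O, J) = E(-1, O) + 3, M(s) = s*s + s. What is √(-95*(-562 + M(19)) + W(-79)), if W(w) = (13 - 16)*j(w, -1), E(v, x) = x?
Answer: √17518 ≈ 132.36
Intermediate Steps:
M(s) = s + s² (M(s) = s² + s = s + s²)
j(O, J) = 3 + O (j(O, J) = O + 3 = 3 + O)
W(w) = -9 - 3*w (W(w) = (13 - 16)*(3 + w) = -3*(3 + w) = -9 - 3*w)
√(-95*(-562 + M(19)) + W(-79)) = √(-95*(-562 + 19*(1 + 19)) + (-9 - 3*(-79))) = √(-95*(-562 + 19*20) + (-9 + 237)) = √(-95*(-562 + 380) + 228) = √(-95*(-182) + 228) = √(17290 + 228) = √17518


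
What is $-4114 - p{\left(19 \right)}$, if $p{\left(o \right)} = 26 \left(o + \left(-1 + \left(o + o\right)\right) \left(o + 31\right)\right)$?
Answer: $-52708$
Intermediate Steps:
$p{\left(o \right)} = 26 o + 26 \left(-1 + 2 o\right) \left(31 + o\right)$ ($p{\left(o \right)} = 26 \left(o + \left(-1 + 2 o\right) \left(31 + o\right)\right) = 26 o + 26 \left(-1 + 2 o\right) \left(31 + o\right)$)
$-4114 - p{\left(19 \right)} = -4114 - \left(-806 + 52 \cdot 19^{2} + 1612 \cdot 19\right) = -4114 - \left(-806 + 52 \cdot 361 + 30628\right) = -4114 - \left(-806 + 18772 + 30628\right) = -4114 - 48594 = -52708$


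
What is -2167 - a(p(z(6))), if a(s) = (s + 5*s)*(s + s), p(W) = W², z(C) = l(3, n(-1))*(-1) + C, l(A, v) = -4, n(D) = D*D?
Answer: -122167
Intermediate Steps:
n(D) = D²
z(C) = 4 + C (z(C) = -4*(-1) + C = 4 + C)
a(s) = 12*s² (a(s) = (6*s)*(2*s) = 12*s²)
-2167 - a(p(z(6))) = -2167 - 12*((4 + 6)²)² = -2167 - 12*(10²)² = -2167 - 12*100² = -2167 - 12*10000 = -2167 - 1*120000 = -2167 - 120000 = -122167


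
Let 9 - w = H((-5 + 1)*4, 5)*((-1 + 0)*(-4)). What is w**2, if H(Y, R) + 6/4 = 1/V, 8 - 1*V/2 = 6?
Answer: 196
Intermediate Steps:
V = 4 (V = 16 - 2*6 = 16 - 12 = 4)
H(Y, R) = -5/4 (H(Y, R) = -3/2 + 1/4 = -5/4)
w = 14 (w = 9 - (-5)*(-1 + 0)*(-4)/4 = 9 - (-5)*(-1*(-4))/4 = 9 - (-5)*4/4 = 9 - 1*(-5) = 9 + 5 = 14)
w**2 = 14**2 = 196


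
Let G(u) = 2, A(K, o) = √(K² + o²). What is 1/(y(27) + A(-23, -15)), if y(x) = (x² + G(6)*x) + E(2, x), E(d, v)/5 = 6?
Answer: 813/660215 - √754/660215 ≈ 0.0011898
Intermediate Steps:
E(d, v) = 30 (E(d, v) = 5*6 = 30)
y(x) = 30 + x² + 2*x (y(x) = (x² + 2*x) + 30 = 30 + x² + 2*x)
1/(y(27) + A(-23, -15)) = 1/((30 + 27² + 2*27) + √((-23)² + (-15)²)) = 1/((30 + 729 + 54) + √(529 + 225)) = 1/(813 + √754)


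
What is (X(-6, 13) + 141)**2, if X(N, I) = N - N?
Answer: 19881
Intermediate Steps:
X(N, I) = 0
(X(-6, 13) + 141)**2 = (0 + 141)**2 = 141**2 = 19881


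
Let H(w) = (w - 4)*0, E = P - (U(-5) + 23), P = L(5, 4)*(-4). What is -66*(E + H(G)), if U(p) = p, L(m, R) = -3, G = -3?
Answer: 396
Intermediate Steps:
P = 12 (P = -3*(-4) = 12)
E = -6 (E = 12 - (-5 + 23) = 12 - 1*18 = 12 - 18 = -6)
H(w) = 0 (H(w) = (-4 + w)*0 = 0)
-66*(E + H(G)) = -66*(-6 + 0) = -66*(-6) = 396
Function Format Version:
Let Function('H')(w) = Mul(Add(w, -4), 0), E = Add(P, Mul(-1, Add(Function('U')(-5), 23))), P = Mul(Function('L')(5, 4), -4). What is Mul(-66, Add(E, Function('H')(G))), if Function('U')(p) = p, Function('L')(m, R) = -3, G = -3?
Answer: 396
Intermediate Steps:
P = 12 (P = Mul(-3, -4) = 12)
E = -6 (E = Add(12, Mul(-1, Add(-5, 23))) = Add(12, Mul(-1, 18)) = Add(12, -18) = -6)
Function('H')(w) = 0 (Function('H')(w) = Mul(Add(-4, w), 0) = 0)
Mul(-66, Add(E, Function('H')(G))) = Mul(-66, Add(-6, 0)) = Mul(-66, -6) = 396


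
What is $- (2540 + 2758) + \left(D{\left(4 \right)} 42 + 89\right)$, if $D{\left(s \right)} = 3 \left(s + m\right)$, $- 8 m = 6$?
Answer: $- \frac{9599}{2} \approx -4799.5$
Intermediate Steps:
$m = - \frac{3}{4}$ ($m = \left(- \frac{1}{8}\right) 6 = - \frac{3}{4} \approx -0.75$)
$D{\left(s \right)} = - \frac{9}{4} + 3 s$ ($D{\left(s \right)} = 3 \left(s - \frac{3}{4}\right) = 3 \left(- \frac{3}{4} + s\right) = - \frac{9}{4} + 3 s$)
$- (2540 + 2758) + \left(D{\left(4 \right)} 42 + 89\right) = - (2540 + 2758) + \left(\left(- \frac{9}{4} + 3 \cdot 4\right) 42 + 89\right) = \left(-1\right) 5298 + \left(\left(- \frac{9}{4} + 12\right) 42 + 89\right) = -5298 + \left(\frac{39}{4} \cdot 42 + 89\right) = -5298 + \left(\frac{819}{2} + 89\right) = -5298 + \frac{997}{2} = - \frac{9599}{2}$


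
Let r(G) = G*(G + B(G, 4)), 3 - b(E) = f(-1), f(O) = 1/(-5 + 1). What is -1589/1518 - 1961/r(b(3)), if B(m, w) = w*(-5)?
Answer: 46244749/1322178 ≈ 34.976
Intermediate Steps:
B(m, w) = -5*w
f(O) = -¼ (f(O) = 1/(-4) = -¼)
b(E) = 13/4 (b(E) = 3 - 1*(-¼) = 3 + ¼ = 13/4)
r(G) = G*(-20 + G) (r(G) = G*(G - 5*4) = G*(G - 20) = G*(-20 + G))
-1589/1518 - 1961/r(b(3)) = -1589/1518 - 1961*4/(13*(-20 + 13/4)) = -1589*1/1518 - 1961/((13/4)*(-67/4)) = -1589/1518 - 1961/(-871/16) = -1589/1518 - 1961*(-16/871) = -1589/1518 + 31376/871 = 46244749/1322178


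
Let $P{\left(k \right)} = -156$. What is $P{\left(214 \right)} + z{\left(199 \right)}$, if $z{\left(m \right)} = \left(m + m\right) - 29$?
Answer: $213$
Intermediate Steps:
$z{\left(m \right)} = -29 + 2 m$ ($z{\left(m \right)} = 2 m - 29 = -29 + 2 m$)
$P{\left(214 \right)} + z{\left(199 \right)} = -156 + \left(-29 + 2 \cdot 199\right) = -156 + \left(-29 + 398\right) = -156 + 369 = 213$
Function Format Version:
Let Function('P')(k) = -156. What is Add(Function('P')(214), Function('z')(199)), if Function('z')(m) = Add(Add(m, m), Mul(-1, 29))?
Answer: 213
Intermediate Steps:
Function('z')(m) = Add(-29, Mul(2, m)) (Function('z')(m) = Add(Mul(2, m), -29) = Add(-29, Mul(2, m)))
Add(Function('P')(214), Function('z')(199)) = Add(-156, Add(-29, Mul(2, 199))) = Add(-156, Add(-29, 398)) = Add(-156, 369) = 213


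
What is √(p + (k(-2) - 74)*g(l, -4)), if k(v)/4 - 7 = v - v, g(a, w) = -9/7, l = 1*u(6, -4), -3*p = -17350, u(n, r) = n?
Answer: 2*√644133/21 ≈ 76.436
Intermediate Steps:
p = 17350/3 (p = -⅓*(-17350) = 17350/3 ≈ 5783.3)
l = 6 (l = 1*6 = 6)
g(a, w) = -9/7 (g(a, w) = -9*⅐ = -9/7)
k(v) = 28 (k(v) = 28 + 4*(v - v) = 28 + 4*0 = 28 + 0 = 28)
√(p + (k(-2) - 74)*g(l, -4)) = √(17350/3 + (28 - 74)*(-9/7)) = √(17350/3 - 46*(-9/7)) = √(17350/3 + 414/7) = √(122692/21) = 2*√644133/21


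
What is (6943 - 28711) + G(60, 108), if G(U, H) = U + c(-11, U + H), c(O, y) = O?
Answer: -21719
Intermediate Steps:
G(U, H) = -11 + U (G(U, H) = U - 11 = -11 + U)
(6943 - 28711) + G(60, 108) = (6943 - 28711) + (-11 + 60) = -21768 + 49 = -21719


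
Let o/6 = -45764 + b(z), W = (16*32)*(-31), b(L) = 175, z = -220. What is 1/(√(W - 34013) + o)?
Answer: -273534/74820899041 - I*√49885/74820899041 ≈ -3.6558e-6 - 2.9851e-9*I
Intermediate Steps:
W = -15872 (W = 512*(-31) = -15872)
o = -273534 (o = 6*(-45764 + 175) = 6*(-45589) = -273534)
1/(√(W - 34013) + o) = 1/(√(-15872 - 34013) - 273534) = 1/(√(-49885) - 273534) = 1/(I*√49885 - 273534) = 1/(-273534 + I*√49885)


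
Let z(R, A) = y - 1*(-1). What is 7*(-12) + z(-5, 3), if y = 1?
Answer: -82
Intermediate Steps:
z(R, A) = 2 (z(R, A) = 1 - 1*(-1) = 1 + 1 = 2)
7*(-12) + z(-5, 3) = 7*(-12) + 2 = -84 + 2 = -82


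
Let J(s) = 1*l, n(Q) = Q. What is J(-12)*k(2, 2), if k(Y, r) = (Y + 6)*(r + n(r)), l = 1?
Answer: 32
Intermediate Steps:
k(Y, r) = 2*r*(6 + Y) (k(Y, r) = (Y + 6)*(r + r) = (6 + Y)*(2*r) = 2*r*(6 + Y))
J(s) = 1 (J(s) = 1*1 = 1)
J(-12)*k(2, 2) = 1*(2*2*(6 + 2)) = 1*(2*2*8) = 1*32 = 32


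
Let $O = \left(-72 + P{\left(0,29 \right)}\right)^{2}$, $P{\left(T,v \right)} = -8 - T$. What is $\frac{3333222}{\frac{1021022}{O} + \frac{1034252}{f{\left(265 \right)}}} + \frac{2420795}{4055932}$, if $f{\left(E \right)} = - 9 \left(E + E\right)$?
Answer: $- \frac{20635681063159325665}{354678651619276} \approx -58181.0$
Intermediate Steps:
$f{\left(E \right)} = - 18 E$ ($f{\left(E \right)} = - 9 \cdot 2 E = - 18 E$)
$O = 6400$ ($O = \left(-72 - 8\right)^{2} = \left(-80\right)^{2} = 6400$)
$\frac{3333222}{\frac{1021022}{O} + \frac{1034252}{f{\left(265 \right)}}} + \frac{2420795}{4055932} = \frac{3333222}{\frac{1021022}{6400} + \frac{1034252}{\left(-18\right) 265}} + \frac{2420795}{4055932} = \frac{3333222}{1021022 \cdot \frac{1}{6400} + \frac{1034252}{-4770}} + 2420795 \cdot \frac{1}{4055932} = \frac{3333222}{\frac{510511}{3200} + 1034252 \left(- \frac{1}{4770}\right)} + \frac{2420795}{4055932} = \frac{3333222}{\frac{510511}{3200} - \frac{517126}{2385}} + \frac{2420795}{4055932} = \frac{3333222}{- \frac{87446893}{1526400}} + \frac{2420795}{4055932} = 3333222 \left(- \frac{1526400}{87446893}\right) + \frac{2420795}{4055932} = - \frac{5087830060800}{87446893} + \frac{2420795}{4055932} = - \frac{20635681063159325665}{354678651619276}$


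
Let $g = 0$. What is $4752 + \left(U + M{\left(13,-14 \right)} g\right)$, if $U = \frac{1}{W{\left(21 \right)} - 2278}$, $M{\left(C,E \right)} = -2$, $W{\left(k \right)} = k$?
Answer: $\frac{10725263}{2257} \approx 4752.0$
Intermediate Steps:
$U = - \frac{1}{2257}$ ($U = \frac{1}{21 - 2278} = \frac{1}{-2257} = - \frac{1}{2257} \approx -0.00044307$)
$4752 + \left(U + M{\left(13,-14 \right)} g\right) = 4752 - \frac{1}{2257} = \frac{10725263}{2257}$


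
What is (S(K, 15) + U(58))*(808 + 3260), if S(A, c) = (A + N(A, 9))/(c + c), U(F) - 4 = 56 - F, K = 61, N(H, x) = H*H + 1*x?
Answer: 2610978/5 ≈ 5.2220e+5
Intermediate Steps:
N(H, x) = x + H² (N(H, x) = H² + x = x + H²)
U(F) = 60 - F (U(F) = 4 + (56 - F) = 60 - F)
S(A, c) = (9 + A + A²)/(2*c) (S(A, c) = (A + (9 + A²))/(c + c) = (9 + A + A²)/((2*c)) = (9 + A + A²)*(1/(2*c)) = (9 + A + A²)/(2*c))
(S(K, 15) + U(58))*(808 + 3260) = ((½)*(9 + 61 + 61²)/15 + (60 - 1*58))*(808 + 3260) = ((½)*(1/15)*(9 + 61 + 3721) + (60 - 58))*4068 = ((½)*(1/15)*3791 + 2)*4068 = (3791/30 + 2)*4068 = (3851/30)*4068 = 2610978/5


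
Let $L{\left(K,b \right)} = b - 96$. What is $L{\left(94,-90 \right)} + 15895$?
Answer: $15709$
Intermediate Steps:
$L{\left(K,b \right)} = -96 + b$ ($L{\left(K,b \right)} = b - 96 = -96 + b$)
$L{\left(94,-90 \right)} + 15895 = \left(-96 - 90\right) + 15895 = -186 + 15895 = 15709$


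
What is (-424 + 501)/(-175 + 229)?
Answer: 77/54 ≈ 1.4259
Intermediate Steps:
(-424 + 501)/(-175 + 229) = 77/54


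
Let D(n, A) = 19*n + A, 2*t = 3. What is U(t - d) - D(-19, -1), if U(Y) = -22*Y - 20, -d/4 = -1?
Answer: 397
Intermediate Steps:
d = 4 (d = -4*(-1) = 4)
t = 3/2 (t = (½)*3 = 3/2 ≈ 1.5000)
D(n, A) = A + 19*n
U(Y) = -20 - 22*Y
U(t - d) - D(-19, -1) = (-20 - 22*(3/2 - 1*4)) - (-1 + 19*(-19)) = (-20 - 22*(3/2 - 4)) - (-1 - 361) = (-20 - 22*(-5/2)) - 1*(-362) = (-20 + 55) + 362 = 35 + 362 = 397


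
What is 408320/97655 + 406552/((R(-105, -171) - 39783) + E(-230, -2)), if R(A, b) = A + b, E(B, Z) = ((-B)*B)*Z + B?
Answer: 13290257416/1279495341 ≈ 10.387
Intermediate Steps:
E(B, Z) = B - Z*B² (E(B, Z) = (-B²)*Z + B = -Z*B² + B = B - Z*B²)
408320/97655 + 406552/((R(-105, -171) - 39783) + E(-230, -2)) = 408320/97655 + 406552/(((-105 - 171) - 39783) - 230*(1 - 1*(-230)*(-2))) = 408320*(1/97655) + 406552/((-276 - 39783) - 230*(1 - 460)) = 81664/19531 + 406552/(-40059 - 230*(-459)) = 81664/19531 + 406552/(-40059 + 105570) = 81664/19531 + 406552/65511 = 13290257416/1279495341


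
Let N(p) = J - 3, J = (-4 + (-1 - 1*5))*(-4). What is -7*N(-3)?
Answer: -259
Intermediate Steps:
J = 40 (J = (-4 + (-1 - 5))*(-4) = (-4 - 6)*(-4) = -10*(-4) = 40)
N(p) = 37 (N(p) = 40 - 3 = 37)
-7*N(-3) = -7*37 = -259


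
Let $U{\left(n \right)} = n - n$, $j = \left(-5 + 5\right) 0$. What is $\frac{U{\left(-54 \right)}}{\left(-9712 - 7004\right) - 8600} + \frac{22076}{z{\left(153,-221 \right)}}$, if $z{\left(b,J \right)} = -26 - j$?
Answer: $- \frac{11038}{13} \approx -849.08$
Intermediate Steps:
$j = 0$ ($j = 0 \cdot 0 = 0$)
$U{\left(n \right)} = 0$
$z{\left(b,J \right)} = -26$ ($z{\left(b,J \right)} = -26 - 0 = -26 + 0 = -26$)
$\frac{U{\left(-54 \right)}}{\left(-9712 - 7004\right) - 8600} + \frac{22076}{z{\left(153,-221 \right)}} = \frac{0}{\left(-9712 - 7004\right) - 8600} + \frac{22076}{-26} = \frac{0}{-16716 - 8600} + 22076 \left(- \frac{1}{26}\right) = \frac{0}{-25316} - \frac{11038}{13} = 0 \left(- \frac{1}{25316}\right) - \frac{11038}{13} = 0 - \frac{11038}{13} = - \frac{11038}{13}$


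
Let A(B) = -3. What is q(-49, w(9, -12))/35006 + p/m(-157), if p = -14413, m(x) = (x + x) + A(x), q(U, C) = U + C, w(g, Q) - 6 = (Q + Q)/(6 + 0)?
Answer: 504526579/11096902 ≈ 45.466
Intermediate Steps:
w(g, Q) = 6 + Q/3 (w(g, Q) = 6 + (Q + Q)/(6 + 0) = 6 + (2*Q)/6 = 6 + (2*Q)*(⅙) = 6 + Q/3)
q(U, C) = C + U
m(x) = -3 + 2*x (m(x) = (x + x) - 3 = 2*x - 3 = -3 + 2*x)
q(-49, w(9, -12))/35006 + p/m(-157) = ((6 + (⅓)*(-12)) - 49)/35006 - 14413/(-3 + 2*(-157)) = ((6 - 4) - 49)*(1/35006) - 14413/(-3 - 314) = (2 - 49)*(1/35006) - 14413/(-317) = -47*1/35006 - 14413*(-1/317) = -47/35006 + 14413/317 = 504526579/11096902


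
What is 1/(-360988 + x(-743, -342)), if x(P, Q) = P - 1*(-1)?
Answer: -1/361730 ≈ -2.7645e-6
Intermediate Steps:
x(P, Q) = 1 + P (x(P, Q) = P + 1 = 1 + P)
1/(-360988 + x(-743, -342)) = 1/(-360988 + (1 - 743)) = 1/(-360988 - 742) = 1/(-361730) = -1/361730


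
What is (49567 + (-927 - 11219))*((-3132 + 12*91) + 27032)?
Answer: 935225632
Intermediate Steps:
(49567 + (-927 - 11219))*((-3132 + 12*91) + 27032) = (49567 - 12146)*((-3132 + 1092) + 27032) = 37421*(-2040 + 27032) = 37421*24992 = 935225632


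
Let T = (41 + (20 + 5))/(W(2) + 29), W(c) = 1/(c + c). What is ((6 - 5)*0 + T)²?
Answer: 7744/1521 ≈ 5.0914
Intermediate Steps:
W(c) = 1/(2*c)
T = 88/39 (T = (41 + (20 + 5))/((½)/2 + 29) = (41 + 25)/((½)*(½) + 29) = 66/(¼ + 29) = 66/(117/4) = 66*(4/117) = 88/39 ≈ 2.2564)
((6 - 5)*0 + T)² = ((6 - 5)*0 + 88/39)² = (1*0 + 88/39)² = (0 + 88/39)² = (88/39)² = 7744/1521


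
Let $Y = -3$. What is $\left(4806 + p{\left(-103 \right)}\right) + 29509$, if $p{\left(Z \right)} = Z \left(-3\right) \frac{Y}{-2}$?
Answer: $\frac{69557}{2} \approx 34779.0$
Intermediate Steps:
$p{\left(Z \right)} = - \frac{9 Z}{2}$ ($p{\left(Z \right)} = Z \left(-3\right) \left(- \frac{3}{-2}\right) = - 3 Z \left(\left(-3\right) \left(- \frac{1}{2}\right)\right) = - 3 Z \frac{3}{2} = - \frac{9 Z}{2}$)
$\left(4806 + p{\left(-103 \right)}\right) + 29509 = \left(4806 - - \frac{927}{2}\right) + 29509 = \left(4806 + \frac{927}{2}\right) + 29509 = \frac{10539}{2} + 29509 = \frac{69557}{2}$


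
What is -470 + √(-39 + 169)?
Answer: -470 + √130 ≈ -458.60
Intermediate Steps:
-470 + √(-39 + 169) = -470 + √130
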